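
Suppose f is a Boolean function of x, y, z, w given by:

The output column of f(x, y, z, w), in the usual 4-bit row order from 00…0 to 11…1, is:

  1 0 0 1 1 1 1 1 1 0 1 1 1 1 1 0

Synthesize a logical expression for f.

f(x, y, z, w) = ~((((((~x & ~y) & ~z) & w) | (((~x & ~y) & z) & ~w)) | (((x & ~y) & ~z) & w)) | (((x & y) & z) & w))

The 0-rows are (0,0,0,1), (0,0,1,0), (1,0,0,1), (1,1,1,1). Take each as a conjunction (¬x·¬y·¬z·w, ¬x·¬y·z·¬w, x·¬y·¬z·w, x·y·z·w), form their disjunction, and complement — that gives a formula that is 1 everywhere f is.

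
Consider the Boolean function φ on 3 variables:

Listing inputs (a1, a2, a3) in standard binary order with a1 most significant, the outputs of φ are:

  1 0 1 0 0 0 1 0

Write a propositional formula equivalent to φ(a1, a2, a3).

The 1-rows are (0,0,0), (0,1,0), (1,1,0). Each contributes one minterm — ¬a1·¬a2·¬a3; ¬a1·a2·¬a3; a1·a2·¬a3 — and their disjunction is a sum-of-products form of φ.

φ(a1, a2, a3) = (((~a1 & ~a2) & ~a3) | ((~a1 & a2) & ~a3)) | ((a1 & a2) & ~a3)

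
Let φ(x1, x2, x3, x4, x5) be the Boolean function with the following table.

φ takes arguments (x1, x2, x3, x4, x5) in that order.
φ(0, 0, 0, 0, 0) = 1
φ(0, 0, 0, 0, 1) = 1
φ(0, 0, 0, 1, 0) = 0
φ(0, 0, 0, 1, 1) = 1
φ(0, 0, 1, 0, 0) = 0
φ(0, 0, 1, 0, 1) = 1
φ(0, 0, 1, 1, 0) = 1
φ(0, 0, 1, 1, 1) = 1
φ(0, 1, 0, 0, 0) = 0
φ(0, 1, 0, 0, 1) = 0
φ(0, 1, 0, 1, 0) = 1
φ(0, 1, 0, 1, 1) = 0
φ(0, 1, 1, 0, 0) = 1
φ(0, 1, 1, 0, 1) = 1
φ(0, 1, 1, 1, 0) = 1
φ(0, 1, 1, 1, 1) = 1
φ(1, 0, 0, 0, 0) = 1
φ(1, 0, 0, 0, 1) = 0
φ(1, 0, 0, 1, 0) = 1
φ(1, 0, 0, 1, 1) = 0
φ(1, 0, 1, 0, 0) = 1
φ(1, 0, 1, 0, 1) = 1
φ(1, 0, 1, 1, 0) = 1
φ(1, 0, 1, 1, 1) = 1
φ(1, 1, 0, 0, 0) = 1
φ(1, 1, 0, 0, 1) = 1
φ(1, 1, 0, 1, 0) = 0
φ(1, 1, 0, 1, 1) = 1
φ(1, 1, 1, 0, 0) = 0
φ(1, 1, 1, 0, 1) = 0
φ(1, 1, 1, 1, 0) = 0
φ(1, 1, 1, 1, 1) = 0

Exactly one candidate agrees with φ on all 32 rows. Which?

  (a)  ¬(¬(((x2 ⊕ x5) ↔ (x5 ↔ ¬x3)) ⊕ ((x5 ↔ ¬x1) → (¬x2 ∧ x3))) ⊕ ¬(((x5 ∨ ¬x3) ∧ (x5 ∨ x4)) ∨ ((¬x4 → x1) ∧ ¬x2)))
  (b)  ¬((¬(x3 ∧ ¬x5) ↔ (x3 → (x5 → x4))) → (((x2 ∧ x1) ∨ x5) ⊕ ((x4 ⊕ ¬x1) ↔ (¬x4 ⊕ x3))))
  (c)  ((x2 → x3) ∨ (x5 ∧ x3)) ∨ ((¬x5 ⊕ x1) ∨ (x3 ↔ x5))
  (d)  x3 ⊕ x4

(b) disagrees with φ on (0,0,0,0,0) (formula → 0, table → 1); rule it out.
(c) disagrees with φ on (0,0,0,1,0) (formula → 1, table → 0); rule it out.
(d) disagrees with φ on (0,0,0,0,0) (formula → 0, table → 1); rule it out.
Only (a) survives; checking it on all 32 rows confirms it matches φ.

a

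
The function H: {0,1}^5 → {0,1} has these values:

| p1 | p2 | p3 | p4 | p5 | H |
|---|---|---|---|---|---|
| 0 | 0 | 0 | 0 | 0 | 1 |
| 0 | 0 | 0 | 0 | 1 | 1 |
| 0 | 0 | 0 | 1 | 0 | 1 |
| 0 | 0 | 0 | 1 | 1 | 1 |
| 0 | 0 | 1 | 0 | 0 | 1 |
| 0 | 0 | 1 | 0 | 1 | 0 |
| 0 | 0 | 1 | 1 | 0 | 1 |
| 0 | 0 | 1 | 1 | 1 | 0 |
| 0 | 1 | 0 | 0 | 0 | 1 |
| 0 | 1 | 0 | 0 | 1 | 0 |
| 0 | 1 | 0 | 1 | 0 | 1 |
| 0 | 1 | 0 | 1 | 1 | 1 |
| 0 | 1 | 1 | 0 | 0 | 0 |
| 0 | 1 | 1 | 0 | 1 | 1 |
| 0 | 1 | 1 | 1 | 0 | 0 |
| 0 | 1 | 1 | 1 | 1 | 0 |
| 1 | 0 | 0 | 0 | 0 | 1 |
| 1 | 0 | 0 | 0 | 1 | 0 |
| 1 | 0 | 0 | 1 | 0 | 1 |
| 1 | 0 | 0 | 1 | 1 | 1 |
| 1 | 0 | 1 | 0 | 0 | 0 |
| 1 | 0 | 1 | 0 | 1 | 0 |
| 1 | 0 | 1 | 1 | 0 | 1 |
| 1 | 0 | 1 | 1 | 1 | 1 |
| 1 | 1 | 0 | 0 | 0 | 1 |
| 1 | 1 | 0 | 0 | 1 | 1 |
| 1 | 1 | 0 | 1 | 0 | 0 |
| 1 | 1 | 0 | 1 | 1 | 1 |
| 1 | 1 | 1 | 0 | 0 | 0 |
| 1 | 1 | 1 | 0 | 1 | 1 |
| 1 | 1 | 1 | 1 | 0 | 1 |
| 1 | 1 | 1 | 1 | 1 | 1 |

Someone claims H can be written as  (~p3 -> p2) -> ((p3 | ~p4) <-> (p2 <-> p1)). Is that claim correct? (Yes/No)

No

Check the formula against H row by row:
  p1=0, p2=0, p3=0, p4=0, p5=0: formula gives 1, H = 1 ✓
  p1=0, p2=0, p3=0, p4=0, p5=1: formula gives 1, H = 1 ✓
  p1=0, p2=0, p3=0, p4=1, p5=0: formula gives 1, H = 1 ✓
  p1=0, p2=0, p3=0, p4=1, p5=1: formula gives 1, H = 1 ✓
  …
  p1=0, p2=0, p3=1, p4=0, p5=1: formula gives 1, but H = 0 ✗
Row (0,0,1,0,1) is a counterexample, so the formula is not equivalent to H.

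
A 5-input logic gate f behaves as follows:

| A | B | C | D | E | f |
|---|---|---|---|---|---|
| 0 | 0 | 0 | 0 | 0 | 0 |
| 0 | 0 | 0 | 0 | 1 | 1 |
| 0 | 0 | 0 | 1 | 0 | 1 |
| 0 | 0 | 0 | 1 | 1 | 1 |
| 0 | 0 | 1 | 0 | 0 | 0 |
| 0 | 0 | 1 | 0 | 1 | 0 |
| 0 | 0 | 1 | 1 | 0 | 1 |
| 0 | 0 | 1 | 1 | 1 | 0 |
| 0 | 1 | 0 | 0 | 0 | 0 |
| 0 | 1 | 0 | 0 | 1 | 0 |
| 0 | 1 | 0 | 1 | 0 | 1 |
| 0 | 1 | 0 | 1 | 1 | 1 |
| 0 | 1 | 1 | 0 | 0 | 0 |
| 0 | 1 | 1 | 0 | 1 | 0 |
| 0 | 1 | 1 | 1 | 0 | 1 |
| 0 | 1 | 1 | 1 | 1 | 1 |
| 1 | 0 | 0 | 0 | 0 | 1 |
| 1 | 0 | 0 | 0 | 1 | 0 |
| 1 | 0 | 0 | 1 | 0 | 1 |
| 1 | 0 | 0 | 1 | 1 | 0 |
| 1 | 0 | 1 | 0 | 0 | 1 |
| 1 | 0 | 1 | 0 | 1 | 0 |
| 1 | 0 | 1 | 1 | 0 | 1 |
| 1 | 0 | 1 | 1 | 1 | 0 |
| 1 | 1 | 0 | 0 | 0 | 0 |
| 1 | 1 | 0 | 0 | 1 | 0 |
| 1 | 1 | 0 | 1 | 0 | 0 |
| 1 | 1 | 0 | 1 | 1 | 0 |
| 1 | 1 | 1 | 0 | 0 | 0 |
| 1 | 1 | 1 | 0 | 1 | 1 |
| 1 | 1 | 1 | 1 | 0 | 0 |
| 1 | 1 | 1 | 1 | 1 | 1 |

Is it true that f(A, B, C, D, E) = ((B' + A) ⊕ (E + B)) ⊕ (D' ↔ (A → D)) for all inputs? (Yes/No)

Evaluate ((B' + A) ⊕ (E + B)) ⊕ (D' ↔ (A → D)) on each row and compare to f:
  A=0, B=0, C=0, D=0, E=0: formula gives 0, f = 0 ✓
  A=0, B=0, C=0, D=0, E=1: formula gives 1, f = 1 ✓
  A=0, B=0, C=0, D=1, E=0: formula gives 1, f = 1 ✓
  A=0, B=0, C=0, D=1, E=1: formula gives 0, but f = 1 ✗
A single disagreement suffices: at (0,0,0,1,1) they differ, so the formula does not compute f.

No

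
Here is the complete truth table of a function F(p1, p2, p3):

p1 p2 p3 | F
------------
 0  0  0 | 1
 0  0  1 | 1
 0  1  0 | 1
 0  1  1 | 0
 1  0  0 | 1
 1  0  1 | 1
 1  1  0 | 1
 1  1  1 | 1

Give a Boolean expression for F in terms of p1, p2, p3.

F(p1, p2, p3) = ¬((¬p1 ∧ p2) ∧ p3)

Only row (0,1,1) gives 0. So F is 1 everywhere except there — the complement of the minterm ¬p1·p2·p3.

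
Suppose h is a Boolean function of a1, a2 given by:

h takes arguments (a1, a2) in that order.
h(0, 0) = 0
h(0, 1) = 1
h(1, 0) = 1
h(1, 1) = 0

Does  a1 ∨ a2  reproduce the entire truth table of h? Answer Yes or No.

No

Check the formula against h row by row:
  a1=0, a2=0: formula gives 0, h = 0 ✓
  a1=0, a2=1: formula gives 1, h = 1 ✓
  a1=1, a2=0: formula gives 1, h = 1 ✓
  a1=1, a2=1: formula gives 1, but h = 0 ✗
A single disagreement suffices: at (1,1) they differ, so the formula does not compute h.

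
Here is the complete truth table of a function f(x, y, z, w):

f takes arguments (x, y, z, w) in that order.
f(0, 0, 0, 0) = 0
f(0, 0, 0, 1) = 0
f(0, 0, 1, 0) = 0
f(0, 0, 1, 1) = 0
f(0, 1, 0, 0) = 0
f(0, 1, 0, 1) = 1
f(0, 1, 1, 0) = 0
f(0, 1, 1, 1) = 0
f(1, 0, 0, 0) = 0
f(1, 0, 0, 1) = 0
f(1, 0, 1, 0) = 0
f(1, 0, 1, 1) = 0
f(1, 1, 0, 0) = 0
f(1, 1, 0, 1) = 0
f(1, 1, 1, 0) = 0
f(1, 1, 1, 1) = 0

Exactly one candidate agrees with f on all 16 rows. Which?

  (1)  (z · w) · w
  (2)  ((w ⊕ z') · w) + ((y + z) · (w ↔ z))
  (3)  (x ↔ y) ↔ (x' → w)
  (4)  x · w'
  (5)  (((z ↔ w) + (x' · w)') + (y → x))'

5

(1) fails at (0,0,1,1): the formula yields 1, f is 0.
(2) fails at (0,0,1,1): the formula yields 1, f is 0.
(3) fails at (0,0,0,1): the formula yields 1, f is 0.
(4) fails at (0,1,0,1): the formula yields 0, f is 1.
(5) is the remaining candidate, and it agrees with f on all 16 inputs.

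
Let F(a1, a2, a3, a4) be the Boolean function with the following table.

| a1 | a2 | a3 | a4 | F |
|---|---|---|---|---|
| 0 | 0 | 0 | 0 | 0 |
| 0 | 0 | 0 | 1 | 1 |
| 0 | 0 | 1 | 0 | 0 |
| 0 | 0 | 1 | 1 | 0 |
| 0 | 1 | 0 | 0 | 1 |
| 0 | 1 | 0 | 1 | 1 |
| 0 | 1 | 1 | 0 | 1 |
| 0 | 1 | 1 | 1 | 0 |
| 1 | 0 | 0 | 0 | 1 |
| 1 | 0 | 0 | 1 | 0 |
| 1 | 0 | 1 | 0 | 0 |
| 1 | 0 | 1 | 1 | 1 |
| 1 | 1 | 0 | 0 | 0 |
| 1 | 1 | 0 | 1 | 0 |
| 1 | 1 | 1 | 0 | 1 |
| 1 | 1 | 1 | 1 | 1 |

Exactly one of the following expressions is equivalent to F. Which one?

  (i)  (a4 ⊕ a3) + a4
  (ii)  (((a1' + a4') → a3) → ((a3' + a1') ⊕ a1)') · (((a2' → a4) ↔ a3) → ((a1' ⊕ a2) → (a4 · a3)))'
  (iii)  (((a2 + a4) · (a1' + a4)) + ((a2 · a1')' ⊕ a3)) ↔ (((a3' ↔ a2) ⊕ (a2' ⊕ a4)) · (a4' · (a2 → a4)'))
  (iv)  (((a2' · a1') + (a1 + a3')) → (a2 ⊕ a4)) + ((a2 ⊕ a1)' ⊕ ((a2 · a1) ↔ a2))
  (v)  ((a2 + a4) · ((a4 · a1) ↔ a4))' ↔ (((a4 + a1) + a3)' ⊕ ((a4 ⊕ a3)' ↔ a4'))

(i): at (0,0,1,0) it gives 1, but F = 0 — eliminated.
(ii): at (0,0,0,0) it gives 1, but F = 0 — eliminated.
(iii): at (0,0,0,1) it gives 0, but F = 1 — eliminated.
(iv): at (0,0,1,1) it gives 1, but F = 0 — eliminated.
That leaves (v). Evaluating it on every row reproduces the table of F exactly.

v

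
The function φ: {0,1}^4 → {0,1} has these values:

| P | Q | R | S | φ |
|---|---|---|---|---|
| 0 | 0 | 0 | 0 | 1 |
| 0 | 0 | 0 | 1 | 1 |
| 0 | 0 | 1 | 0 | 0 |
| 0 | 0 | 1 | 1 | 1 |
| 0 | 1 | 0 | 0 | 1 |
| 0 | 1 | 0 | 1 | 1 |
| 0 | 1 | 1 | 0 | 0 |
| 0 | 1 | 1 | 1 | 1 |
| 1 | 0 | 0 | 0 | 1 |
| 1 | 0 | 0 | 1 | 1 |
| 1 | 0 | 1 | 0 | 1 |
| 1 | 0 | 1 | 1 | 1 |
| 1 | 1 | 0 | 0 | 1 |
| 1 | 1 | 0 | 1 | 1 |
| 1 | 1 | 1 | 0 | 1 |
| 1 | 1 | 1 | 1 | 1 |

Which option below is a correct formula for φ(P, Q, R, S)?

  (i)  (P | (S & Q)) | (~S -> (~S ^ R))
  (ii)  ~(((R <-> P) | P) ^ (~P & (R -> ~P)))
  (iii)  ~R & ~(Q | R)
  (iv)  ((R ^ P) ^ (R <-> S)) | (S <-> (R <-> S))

(ii): at (0,0,1,1) it gives 0, but φ = 1 — eliminated.
(iii): at (0,0,1,1) it gives 0, but φ = 1 — eliminated.
(iv): at (0,0,0,1) it gives 0, but φ = 1 — eliminated.
(i) is the remaining candidate, and it agrees with φ on all 16 inputs.

i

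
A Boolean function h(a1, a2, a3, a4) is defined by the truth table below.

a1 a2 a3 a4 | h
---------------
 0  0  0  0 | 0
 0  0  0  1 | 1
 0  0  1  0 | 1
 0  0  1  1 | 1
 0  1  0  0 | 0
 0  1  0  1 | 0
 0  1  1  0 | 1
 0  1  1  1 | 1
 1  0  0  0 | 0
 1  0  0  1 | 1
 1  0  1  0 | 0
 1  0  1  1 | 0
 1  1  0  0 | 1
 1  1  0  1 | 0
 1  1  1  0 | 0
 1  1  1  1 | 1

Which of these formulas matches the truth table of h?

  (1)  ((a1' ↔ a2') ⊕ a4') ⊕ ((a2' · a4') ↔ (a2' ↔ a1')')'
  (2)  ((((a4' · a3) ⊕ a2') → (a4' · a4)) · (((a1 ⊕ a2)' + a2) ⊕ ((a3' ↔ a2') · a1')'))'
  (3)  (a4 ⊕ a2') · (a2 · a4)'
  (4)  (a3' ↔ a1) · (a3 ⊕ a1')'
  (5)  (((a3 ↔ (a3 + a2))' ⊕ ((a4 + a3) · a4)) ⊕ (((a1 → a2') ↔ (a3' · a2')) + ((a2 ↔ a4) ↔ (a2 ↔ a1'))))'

5

(1) disagrees with h on (0,0,0,0) (formula → 1, table → 0); rule it out.
(2) disagrees with h on (0,0,0,0) (formula → 1, table → 0); rule it out.
(3) disagrees with h on (0,0,0,0) (formula → 1, table → 0); rule it out.
(4) disagrees with h on (0,0,0,1) (formula → 0, table → 1); rule it out.
Only (5) survives; checking it on all 16 rows confirms it matches h.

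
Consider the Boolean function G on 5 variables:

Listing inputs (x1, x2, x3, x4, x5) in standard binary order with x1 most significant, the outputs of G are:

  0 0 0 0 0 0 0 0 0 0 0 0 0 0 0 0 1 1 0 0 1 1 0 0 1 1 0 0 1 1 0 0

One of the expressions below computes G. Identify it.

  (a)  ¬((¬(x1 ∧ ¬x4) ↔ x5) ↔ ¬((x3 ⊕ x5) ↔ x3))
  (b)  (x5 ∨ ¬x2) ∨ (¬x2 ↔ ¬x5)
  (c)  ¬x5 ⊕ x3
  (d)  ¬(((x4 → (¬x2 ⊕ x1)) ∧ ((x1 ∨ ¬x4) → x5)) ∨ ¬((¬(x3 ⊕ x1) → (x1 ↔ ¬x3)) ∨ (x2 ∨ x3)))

a

(b): at (0,0,0,0,0) it gives 1, but G = 0 — eliminated.
(c): at (0,0,0,0,0) it gives 1, but G = 0 — eliminated.
(d): at (0,0,1,0,0) it gives 1, but G = 0 — eliminated.
Only (a) survives; checking it on all 32 rows confirms it matches G.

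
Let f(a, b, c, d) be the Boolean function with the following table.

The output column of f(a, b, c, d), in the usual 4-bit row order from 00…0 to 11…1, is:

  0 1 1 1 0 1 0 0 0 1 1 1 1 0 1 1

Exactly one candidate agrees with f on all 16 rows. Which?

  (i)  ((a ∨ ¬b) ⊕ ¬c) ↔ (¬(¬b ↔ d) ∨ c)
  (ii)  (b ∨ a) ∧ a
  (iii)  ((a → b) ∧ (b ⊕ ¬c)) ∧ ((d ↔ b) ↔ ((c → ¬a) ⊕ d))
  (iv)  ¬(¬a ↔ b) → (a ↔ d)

i

(ii) fails at (0,0,0,1): the formula yields 0, f is 1.
(iii) fails at (0,0,0,0): the formula yields 1, f is 0.
(iv) fails at (0,0,0,0): the formula yields 1, f is 0.
(i) is the remaining candidate, and it agrees with f on all 16 inputs.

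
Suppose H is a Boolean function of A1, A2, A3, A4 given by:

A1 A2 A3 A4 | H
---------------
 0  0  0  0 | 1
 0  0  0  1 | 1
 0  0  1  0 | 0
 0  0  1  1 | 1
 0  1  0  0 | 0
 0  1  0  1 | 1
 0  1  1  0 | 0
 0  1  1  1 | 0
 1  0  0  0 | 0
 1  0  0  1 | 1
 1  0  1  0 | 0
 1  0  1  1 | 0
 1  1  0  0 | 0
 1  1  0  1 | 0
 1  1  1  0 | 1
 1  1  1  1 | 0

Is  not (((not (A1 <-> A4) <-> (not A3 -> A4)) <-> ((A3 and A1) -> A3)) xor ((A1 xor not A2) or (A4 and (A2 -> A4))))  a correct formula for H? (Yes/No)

Check the formula against H row by row:
  A1=0, A2=0, A3=0, A4=0: formula gives 1, H = 1 ✓
  A1=0, A2=0, A3=0, A4=1: formula gives 1, H = 1 ✓
  A1=0, A2=0, A3=1, A4=0: formula gives 0, H = 0 ✓
  A1=0, A2=0, A3=1, A4=1: formula gives 1, H = 1 ✓
  …
  A1=0, A2=1, A3=1, A4=0: formula gives 1, but H = 0 ✗
A single disagreement suffices: at (0,1,1,0) they differ, so the formula does not compute H.

No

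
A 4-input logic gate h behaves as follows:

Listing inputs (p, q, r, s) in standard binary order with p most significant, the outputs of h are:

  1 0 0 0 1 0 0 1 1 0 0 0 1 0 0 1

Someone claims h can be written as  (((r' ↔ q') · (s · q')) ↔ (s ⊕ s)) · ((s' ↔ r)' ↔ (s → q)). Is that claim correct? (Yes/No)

Yes

Evaluate (((r' ↔ q') · (s · q')) ↔ (s ⊕ s)) · ((s' ↔ r)' ↔ (s → q)) on each row and compare to h:
  p=0, q=0, r=0, s=0: formula gives 1, h = 1 ✓
  p=0, q=0, r=0, s=1: formula gives 0, h = 0 ✓
  p=0, q=0, r=1, s=0: formula gives 0, h = 0 ✓
  p=0, q=0, r=1, s=1: formula gives 0, h = 0 ✓
  … (the remaining 12 rows also agree.)
All 16 rows match — the expression computes h exactly.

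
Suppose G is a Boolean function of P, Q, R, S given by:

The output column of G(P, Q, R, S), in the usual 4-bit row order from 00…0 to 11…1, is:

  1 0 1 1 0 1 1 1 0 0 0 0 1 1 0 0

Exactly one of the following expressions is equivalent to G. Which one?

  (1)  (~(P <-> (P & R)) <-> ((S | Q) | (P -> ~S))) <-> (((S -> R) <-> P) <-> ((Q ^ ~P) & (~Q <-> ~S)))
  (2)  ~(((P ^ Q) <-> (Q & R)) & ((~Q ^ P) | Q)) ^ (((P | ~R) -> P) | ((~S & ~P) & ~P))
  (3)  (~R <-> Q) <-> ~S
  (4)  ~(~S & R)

(1): at (0,0,0,1) it gives 1, but G = 0 — eliminated.
(3): at (0,0,0,0) it gives 0, but G = 1 — eliminated.
(4): at (0,0,0,1) it gives 1, but G = 0 — eliminated.
(2) is the remaining candidate, and it agrees with G on all 16 inputs.

2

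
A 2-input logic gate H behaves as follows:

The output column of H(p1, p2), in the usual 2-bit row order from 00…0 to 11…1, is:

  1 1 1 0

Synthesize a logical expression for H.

H(p1, p2) = ¬(p1 ∧ p2)

The output is 0 only when every input is 1 — NAND of all inputs.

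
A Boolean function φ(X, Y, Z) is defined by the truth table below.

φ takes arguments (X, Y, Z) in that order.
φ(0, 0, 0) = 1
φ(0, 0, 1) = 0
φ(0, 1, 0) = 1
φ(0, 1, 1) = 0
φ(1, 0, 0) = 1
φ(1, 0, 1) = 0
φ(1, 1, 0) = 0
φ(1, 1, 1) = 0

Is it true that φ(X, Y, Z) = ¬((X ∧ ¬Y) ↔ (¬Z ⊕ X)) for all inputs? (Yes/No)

No

Test each input against both φ and the formula:
  X=0, Y=0, Z=0: formula gives 1, φ = 1 ✓
  X=0, Y=0, Z=1: formula gives 0, φ = 0 ✓
  X=0, Y=1, Z=0: formula gives 1, φ = 1 ✓
  X=0, Y=1, Z=1: formula gives 0, φ = 0 ✓
  X=1, Y=0, Z=0: formula gives 1, φ = 1 ✓
  …
  X=1, Y=1, Z=1: formula gives 1, but φ = 0 ✗
A single disagreement suffices: at (1,1,1) they differ, so the formula does not compute φ.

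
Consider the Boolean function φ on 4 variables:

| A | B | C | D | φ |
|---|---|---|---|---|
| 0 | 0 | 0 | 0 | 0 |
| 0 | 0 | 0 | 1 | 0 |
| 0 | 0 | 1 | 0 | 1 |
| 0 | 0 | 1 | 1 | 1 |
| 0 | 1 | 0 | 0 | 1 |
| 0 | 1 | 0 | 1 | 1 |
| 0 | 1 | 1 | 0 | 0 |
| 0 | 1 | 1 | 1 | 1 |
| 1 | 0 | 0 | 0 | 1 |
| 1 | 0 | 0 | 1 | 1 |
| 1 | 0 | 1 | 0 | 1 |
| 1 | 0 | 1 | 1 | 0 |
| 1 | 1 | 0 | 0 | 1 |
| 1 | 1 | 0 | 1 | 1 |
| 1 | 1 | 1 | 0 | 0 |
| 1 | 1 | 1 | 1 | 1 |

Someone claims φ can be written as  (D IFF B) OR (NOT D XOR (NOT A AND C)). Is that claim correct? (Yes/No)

Test each input against both φ and the formula:
  A=0, B=0, C=0, D=0: formula gives 1, but φ = 0 ✗
Row (0,0,0,0) is a counterexample, so the formula is not equivalent to φ.

No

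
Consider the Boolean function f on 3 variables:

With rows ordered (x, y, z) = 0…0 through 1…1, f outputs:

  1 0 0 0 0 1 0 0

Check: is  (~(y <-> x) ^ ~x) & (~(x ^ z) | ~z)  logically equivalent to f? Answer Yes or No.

No

Test each input against both f and the formula:
  x=0, y=0, z=0: formula gives 1, f = 1 ✓
  x=0, y=0, z=1: formula gives 0, f = 0 ✓
  x=0, y=1, z=0: formula gives 0, f = 0 ✓
  x=0, y=1, z=1: formula gives 0, f = 0 ✓
  x=1, y=0, z=0: formula gives 1, but f = 0 ✗
Row (1,0,0) is a counterexample, so the formula is not equivalent to f.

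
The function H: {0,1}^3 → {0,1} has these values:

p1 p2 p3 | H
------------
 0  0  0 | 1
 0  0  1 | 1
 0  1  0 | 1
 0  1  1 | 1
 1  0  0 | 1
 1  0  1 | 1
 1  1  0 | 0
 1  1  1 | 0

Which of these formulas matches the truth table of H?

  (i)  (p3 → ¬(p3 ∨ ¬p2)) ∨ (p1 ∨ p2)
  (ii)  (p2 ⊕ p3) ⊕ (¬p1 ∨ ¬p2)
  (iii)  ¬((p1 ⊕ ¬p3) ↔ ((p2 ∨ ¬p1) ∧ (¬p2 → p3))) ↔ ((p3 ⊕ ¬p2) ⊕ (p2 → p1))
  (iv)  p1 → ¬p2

(i) disagrees with H on (0,0,1) (formula → 0, table → 1); rule it out.
(ii) disagrees with H on (0,0,1) (formula → 0, table → 1); rule it out.
(iii) disagrees with H on (0,0,0) (formula → 0, table → 1); rule it out.
Only (iv) survives; checking it on all 8 rows confirms it matches H.

iv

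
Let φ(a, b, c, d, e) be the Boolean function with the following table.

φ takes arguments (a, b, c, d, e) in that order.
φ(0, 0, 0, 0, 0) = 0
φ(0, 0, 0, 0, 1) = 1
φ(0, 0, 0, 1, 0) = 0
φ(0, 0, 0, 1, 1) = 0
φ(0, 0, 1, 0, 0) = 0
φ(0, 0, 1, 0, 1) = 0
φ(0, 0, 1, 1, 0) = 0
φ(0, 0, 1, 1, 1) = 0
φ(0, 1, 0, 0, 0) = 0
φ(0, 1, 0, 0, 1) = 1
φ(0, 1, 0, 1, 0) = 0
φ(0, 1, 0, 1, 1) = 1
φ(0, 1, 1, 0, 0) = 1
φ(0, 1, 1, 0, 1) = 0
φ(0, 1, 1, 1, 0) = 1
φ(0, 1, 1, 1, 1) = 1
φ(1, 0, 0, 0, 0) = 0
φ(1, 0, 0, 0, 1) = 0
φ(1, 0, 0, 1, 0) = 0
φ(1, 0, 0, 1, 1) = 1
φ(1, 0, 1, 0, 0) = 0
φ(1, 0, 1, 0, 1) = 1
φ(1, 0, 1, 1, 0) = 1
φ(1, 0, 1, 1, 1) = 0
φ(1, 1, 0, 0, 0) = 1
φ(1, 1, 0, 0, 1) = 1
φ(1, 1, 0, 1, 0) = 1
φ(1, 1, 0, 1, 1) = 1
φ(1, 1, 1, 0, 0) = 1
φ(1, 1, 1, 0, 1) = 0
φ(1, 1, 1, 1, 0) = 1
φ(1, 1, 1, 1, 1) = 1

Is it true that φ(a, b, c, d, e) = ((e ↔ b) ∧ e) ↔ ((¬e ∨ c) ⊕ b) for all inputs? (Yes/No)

No

Test each input against both φ and the formula:
  a=0, b=0, c=0, d=0, e=0: formula gives 0, φ = 0 ✓
  a=0, b=0, c=0, d=0, e=1: formula gives 1, φ = 1 ✓
  a=0, b=0, c=0, d=1, e=0: formula gives 0, φ = 0 ✓
  a=0, b=0, c=0, d=1, e=1: formula gives 1, but φ = 0 ✗
Since they disagree at (0,0,0,1,1), the expression is not a correct formula for φ.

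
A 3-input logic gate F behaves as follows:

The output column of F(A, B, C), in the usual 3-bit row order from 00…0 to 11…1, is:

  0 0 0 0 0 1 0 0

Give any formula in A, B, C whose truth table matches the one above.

Only row (1,0,1) gives 1. That row's minterm A·¬B·C is F directly.

F(A, B, C) = (A & ~B) & C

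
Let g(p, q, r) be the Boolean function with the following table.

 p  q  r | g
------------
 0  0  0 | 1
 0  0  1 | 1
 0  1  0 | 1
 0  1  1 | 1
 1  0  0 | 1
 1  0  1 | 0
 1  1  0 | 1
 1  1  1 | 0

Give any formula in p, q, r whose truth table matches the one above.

g(p, q, r) = not (((p and not q) and r) or ((p and q) and r))

The 0-rows are (1,0,1), (1,1,1). Take each as a conjunction (p·¬q·r, p·q·r), form their disjunction, and complement — that gives a formula that is 1 everywhere g is.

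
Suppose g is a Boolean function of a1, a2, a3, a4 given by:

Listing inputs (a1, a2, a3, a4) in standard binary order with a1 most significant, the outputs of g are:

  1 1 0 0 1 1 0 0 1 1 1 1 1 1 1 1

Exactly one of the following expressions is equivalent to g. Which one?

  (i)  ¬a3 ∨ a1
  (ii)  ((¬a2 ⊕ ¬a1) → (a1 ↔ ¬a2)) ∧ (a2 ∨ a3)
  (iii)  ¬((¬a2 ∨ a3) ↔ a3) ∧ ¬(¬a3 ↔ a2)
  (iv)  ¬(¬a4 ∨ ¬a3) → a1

i

(ii): at (0,0,0,0) it gives 0, but g = 1 — eliminated.
(iii): at (0,1,0,0) it gives 0, but g = 1 — eliminated.
(iv): at (0,0,1,0) it gives 1, but g = 0 — eliminated.
(i) is the remaining candidate, and it agrees with g on all 16 inputs.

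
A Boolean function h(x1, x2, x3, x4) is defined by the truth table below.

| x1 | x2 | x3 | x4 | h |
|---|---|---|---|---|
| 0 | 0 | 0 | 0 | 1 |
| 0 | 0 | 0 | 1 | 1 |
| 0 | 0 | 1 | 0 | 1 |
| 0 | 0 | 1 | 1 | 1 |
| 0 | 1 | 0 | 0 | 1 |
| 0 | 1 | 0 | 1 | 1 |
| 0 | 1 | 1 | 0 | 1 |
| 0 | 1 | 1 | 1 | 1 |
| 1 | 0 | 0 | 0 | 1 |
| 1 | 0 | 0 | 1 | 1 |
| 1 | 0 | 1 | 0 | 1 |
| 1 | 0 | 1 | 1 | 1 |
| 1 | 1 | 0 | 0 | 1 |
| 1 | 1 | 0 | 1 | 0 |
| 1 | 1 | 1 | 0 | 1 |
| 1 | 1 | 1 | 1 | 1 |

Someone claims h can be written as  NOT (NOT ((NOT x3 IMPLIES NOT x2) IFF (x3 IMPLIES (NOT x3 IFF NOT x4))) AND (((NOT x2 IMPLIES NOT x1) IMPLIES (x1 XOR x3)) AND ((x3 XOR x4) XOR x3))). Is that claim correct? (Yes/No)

Yes

Check the formula against h row by row:
  x1=0, x2=0, x3=0, x4=0: formula gives 1, h = 1 ✓
  x1=0, x2=0, x3=0, x4=1: formula gives 1, h = 1 ✓
  x1=0, x2=0, x3=1, x4=0: formula gives 1, h = 1 ✓
  x1=0, x2=0, x3=1, x4=1: formula gives 1, h = 1 ✓
  … (the remaining 12 rows also agree.)
All 16 rows match — the expression computes h exactly.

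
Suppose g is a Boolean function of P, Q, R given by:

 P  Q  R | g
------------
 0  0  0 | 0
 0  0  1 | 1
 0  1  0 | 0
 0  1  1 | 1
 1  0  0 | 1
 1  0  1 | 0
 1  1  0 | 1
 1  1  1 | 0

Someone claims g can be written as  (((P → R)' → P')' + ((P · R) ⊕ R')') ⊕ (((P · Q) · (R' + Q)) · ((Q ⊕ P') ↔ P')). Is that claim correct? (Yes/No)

Yes

Test each input against both g and the formula:
  P=0, Q=0, R=0: formula gives 0, g = 0 ✓
  P=0, Q=0, R=1: formula gives 1, g = 1 ✓
  P=0, Q=1, R=0: formula gives 0, g = 0 ✓
  P=0, Q=1, R=1: formula gives 1, g = 1 ✓
  P=1, Q=0, R=0: formula gives 1, g = 1 ✓
  … (the remaining 3 rows also agree.)
No disagreement on any input; they are logically equivalent.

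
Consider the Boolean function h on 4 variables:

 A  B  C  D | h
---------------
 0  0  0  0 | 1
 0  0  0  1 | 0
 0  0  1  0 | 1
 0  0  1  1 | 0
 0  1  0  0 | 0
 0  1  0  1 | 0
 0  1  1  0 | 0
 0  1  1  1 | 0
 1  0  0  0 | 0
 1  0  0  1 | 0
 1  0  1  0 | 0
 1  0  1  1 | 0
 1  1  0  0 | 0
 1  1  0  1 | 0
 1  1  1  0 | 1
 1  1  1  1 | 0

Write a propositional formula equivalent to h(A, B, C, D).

h(A, B, C, D) = ((((not A and not B) and not C) and not D) or (((not A and not B) and C) and not D)) or (((A and B) and C) and not D)

The 1-rows are (0,0,0,0), (0,0,1,0), (1,1,1,0). Each contributes one minterm — ¬A·¬B·¬C·¬D; ¬A·¬B·C·¬D; A·B·C·¬D — and their disjunction is a sum-of-products form of h.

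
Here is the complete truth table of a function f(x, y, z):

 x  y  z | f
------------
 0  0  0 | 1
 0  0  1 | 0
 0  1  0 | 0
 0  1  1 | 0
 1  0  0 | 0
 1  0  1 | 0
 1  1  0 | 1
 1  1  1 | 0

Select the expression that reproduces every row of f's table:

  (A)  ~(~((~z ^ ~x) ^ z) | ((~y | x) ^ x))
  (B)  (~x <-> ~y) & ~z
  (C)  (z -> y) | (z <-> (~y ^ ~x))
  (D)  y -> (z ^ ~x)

B

(A) disagrees with f on (0,0,0) (formula → 0, table → 1); rule it out.
(C) disagrees with f on (0,1,0) (formula → 1, table → 0); rule it out.
(D) disagrees with f on (0,0,1) (formula → 1, table → 0); rule it out.
(B) is the remaining candidate, and it agrees with f on all 8 inputs.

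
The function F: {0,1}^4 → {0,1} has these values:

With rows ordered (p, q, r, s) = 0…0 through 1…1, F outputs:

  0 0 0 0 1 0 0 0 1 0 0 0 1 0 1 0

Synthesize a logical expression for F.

Collect the rows where F=1 — (0,1,0,0), (1,0,0,0), (1,1,0,0), (1,1,1,0) — and write one minterm per row: ¬p·q·¬r·¬s, p·¬q·¬r·¬s, p·q·¬r·¬s, p·q·r·¬s. Their union (logical OR) reproduces the table exactly.

F(p, q, r, s) = (((((not p and q) and not r) and not s) or (((p and not q) and not r) and not s)) or (((p and q) and not r) and not s)) or (((p and q) and r) and not s)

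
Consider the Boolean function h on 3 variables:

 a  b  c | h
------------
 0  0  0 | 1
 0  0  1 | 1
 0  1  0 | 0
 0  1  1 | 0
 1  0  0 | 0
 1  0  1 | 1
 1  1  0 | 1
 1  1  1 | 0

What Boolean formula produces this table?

h(a, b, c) = ((((not a and not b) and not c) or ((not a and not b) and c)) or ((a and not b) and c)) or ((a and b) and not c)

Collect the rows where h=1 — (0,0,0), (0,0,1), (1,0,1), (1,1,0) — and write one minterm per row: ¬a·¬b·¬c, ¬a·¬b·c, a·¬b·c, a·b·¬c. Their union (logical OR) reproduces the table exactly.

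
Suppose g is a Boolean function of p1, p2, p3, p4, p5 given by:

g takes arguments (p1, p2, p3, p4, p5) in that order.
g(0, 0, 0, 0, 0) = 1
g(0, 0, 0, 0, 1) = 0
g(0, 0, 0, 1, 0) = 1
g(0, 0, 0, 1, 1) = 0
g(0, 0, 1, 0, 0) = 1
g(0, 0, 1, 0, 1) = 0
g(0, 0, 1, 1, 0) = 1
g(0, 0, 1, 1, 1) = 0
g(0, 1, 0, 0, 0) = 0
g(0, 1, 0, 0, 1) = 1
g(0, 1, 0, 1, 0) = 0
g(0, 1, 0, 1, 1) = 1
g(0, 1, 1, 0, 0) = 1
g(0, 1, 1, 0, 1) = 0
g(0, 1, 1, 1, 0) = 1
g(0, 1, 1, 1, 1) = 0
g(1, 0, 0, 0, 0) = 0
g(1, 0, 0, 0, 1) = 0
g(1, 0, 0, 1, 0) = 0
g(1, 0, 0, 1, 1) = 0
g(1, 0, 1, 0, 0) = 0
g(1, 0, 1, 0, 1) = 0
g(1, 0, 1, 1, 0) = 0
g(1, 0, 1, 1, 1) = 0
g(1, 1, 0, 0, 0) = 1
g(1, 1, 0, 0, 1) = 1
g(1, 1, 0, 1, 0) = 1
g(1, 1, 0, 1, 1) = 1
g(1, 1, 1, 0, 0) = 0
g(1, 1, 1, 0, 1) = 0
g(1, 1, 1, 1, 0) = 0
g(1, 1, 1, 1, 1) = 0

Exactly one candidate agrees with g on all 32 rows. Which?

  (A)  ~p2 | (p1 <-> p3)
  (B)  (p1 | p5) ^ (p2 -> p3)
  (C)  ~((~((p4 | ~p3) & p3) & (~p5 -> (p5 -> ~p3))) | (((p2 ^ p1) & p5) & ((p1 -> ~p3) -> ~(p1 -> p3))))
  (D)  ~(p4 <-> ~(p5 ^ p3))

(A) disagrees with g on (0,0,0,0,1) (formula → 1, table → 0); rule it out.
(C) disagrees with g on (0,0,0,0,0) (formula → 0, table → 1); rule it out.
(D) disagrees with g on (0,0,0,1,0) (formula → 0, table → 1); rule it out.
(B) is the remaining candidate, and it agrees with g on all 32 inputs.

B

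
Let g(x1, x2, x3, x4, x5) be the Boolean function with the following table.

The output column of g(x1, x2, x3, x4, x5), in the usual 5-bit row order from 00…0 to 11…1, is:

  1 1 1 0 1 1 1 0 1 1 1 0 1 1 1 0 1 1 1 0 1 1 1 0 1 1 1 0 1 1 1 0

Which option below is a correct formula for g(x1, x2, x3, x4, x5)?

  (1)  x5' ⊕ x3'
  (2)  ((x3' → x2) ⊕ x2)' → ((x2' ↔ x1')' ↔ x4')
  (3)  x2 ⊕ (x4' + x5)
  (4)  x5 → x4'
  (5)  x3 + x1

4

(1): at (0,0,0,0,0) it gives 0, but g = 1 — eliminated.
(2): at (0,0,0,0,0) it gives 0, but g = 1 — eliminated.
(3): at (0,0,0,1,0) it gives 0, but g = 1 — eliminated.
(5): at (0,0,0,0,0) it gives 0, but g = 1 — eliminated.
Only (4) survives; checking it on all 32 rows confirms it matches g.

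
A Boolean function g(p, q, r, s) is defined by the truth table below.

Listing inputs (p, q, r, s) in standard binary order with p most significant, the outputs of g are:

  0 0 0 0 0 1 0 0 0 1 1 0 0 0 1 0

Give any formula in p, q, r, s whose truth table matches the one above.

g(p, q, r, s) = (((((NOT p AND q) AND NOT r) AND s) OR (((p AND NOT q) AND NOT r) AND s)) OR (((p AND NOT q) AND r) AND NOT s)) OR (((p AND q) AND r) AND NOT s)

Collect the rows where g=1 — (0,1,0,1), (1,0,0,1), (1,0,1,0), (1,1,1,0) — and write one minterm per row: ¬p·q·¬r·s, p·¬q·¬r·s, p·¬q·r·¬s, p·q·r·¬s. Their union (logical OR) reproduces the table exactly.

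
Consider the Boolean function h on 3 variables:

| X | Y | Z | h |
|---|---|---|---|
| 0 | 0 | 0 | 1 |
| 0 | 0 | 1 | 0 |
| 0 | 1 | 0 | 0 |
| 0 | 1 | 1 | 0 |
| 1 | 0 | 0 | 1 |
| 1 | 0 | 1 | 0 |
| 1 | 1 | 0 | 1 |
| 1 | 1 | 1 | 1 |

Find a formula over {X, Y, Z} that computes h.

h=1 on 4 inputs: (0,0,0), (1,0,0), (1,1,0), (1,1,1). Reading each as a conjunction of literals (¬X·¬Y·¬Z, X·¬Y·¬Z, X·Y·¬Z, X·Y·Z) and taking the OR gives the canonical DNF.

h(X, Y, Z) = ((((~X & ~Y) & ~Z) | ((X & ~Y) & ~Z)) | ((X & Y) & ~Z)) | ((X & Y) & Z)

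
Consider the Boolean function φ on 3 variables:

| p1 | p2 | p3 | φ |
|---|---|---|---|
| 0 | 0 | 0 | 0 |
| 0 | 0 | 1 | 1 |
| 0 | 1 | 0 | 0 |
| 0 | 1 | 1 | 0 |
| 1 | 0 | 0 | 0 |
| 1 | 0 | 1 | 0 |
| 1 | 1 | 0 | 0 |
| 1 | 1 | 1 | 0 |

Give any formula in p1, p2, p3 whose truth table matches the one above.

φ is 1 on exactly one input, (0,0,1), whose minterm is ¬p1·¬p2·p3. So φ is just that conjunction.

φ(p1, p2, p3) = (p1' · p2') · p3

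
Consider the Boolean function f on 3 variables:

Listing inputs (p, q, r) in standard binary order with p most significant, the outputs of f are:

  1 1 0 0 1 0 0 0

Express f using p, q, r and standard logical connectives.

f(p, q, r) = (((p' · q') · r') + ((p' · q') · r)) + ((p · q') · r')

f=1 on 3 inputs: (0,0,0), (0,0,1), (1,0,0). Reading each as a conjunction of literals (¬p·¬q·¬r, ¬p·¬q·r, p·¬q·¬r) and taking the OR gives the canonical DNF.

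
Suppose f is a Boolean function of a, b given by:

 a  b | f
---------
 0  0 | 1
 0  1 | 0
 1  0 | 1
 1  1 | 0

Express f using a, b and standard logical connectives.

The output is the negation of b.

f(a, b) = ¬b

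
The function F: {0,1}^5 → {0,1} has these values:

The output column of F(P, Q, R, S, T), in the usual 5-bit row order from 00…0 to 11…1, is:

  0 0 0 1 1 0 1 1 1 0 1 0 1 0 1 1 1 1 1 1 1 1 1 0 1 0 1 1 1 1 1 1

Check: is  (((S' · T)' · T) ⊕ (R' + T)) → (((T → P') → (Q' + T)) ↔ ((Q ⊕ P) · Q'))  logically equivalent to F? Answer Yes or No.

No

Test each input against both F and the formula:
  P=0, Q=0, R=0, S=0, T=0: formula gives 0, F = 0 ✓
  P=0, Q=0, R=0, S=0, T=1: formula gives 0, F = 0 ✓
  P=0, Q=0, R=0, S=1, T=0: formula gives 0, F = 0 ✓
  P=0, Q=0, R=0, S=1, T=1: formula gives 1, F = 1 ✓
  …
  P=0, Q=1, R=0, S=1, T=1: formula gives 1, but F = 0 ✗
Row (0,1,0,1,1) is a counterexample, so the formula is not equivalent to F.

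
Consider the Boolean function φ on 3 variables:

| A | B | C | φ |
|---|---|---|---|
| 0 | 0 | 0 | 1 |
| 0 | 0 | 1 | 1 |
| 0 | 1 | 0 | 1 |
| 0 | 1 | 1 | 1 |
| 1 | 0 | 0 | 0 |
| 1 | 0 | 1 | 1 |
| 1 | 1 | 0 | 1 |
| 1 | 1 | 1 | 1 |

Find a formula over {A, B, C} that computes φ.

φ(A, B, C) = not ((A and not B) and not C)

Only row (1,0,0) gives 0. So φ is 1 everywhere except there — the complement of the minterm A·¬B·¬C.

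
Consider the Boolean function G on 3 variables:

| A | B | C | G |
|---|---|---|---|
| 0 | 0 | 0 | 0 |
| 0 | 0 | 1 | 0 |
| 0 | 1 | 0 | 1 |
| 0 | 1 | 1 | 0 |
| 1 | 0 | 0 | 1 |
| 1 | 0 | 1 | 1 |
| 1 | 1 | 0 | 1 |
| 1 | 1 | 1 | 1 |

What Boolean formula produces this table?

G(A, B, C) = ((((A' · B') · C') + ((A' · B') · C)) + ((A' · B) · C))'

There are just 3 zero rows: (0,0,0), (0,0,1), (0,1,1). Their minterms are ¬A·¬B·¬C, ¬A·¬B·C, ¬A·B·C; the OR of those covers precisely the 0-outputs, and negating it yields G.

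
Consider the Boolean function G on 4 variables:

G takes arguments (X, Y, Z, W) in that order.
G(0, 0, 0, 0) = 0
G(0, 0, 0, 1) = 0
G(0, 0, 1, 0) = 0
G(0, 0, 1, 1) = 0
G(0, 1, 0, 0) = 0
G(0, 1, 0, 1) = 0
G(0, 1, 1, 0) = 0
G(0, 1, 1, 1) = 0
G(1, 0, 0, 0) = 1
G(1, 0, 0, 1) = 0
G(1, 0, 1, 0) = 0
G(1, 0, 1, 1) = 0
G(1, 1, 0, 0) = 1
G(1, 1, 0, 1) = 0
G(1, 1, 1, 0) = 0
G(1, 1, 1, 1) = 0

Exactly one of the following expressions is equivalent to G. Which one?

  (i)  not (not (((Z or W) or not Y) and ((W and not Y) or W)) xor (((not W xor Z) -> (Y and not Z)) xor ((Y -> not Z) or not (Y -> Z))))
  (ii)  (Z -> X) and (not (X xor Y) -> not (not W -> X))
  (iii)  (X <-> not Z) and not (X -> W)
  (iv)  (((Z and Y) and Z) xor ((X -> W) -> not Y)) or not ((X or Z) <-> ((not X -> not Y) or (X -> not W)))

iii

(i) fails at (0,0,0,0): the formula yields 1, G is 0.
(ii) fails at (0,0,0,0): the formula yields 1, G is 0.
(iv) fails at (0,0,0,0): the formula yields 1, G is 0.
That leaves (iii). Evaluating it on every row reproduces the table of G exactly.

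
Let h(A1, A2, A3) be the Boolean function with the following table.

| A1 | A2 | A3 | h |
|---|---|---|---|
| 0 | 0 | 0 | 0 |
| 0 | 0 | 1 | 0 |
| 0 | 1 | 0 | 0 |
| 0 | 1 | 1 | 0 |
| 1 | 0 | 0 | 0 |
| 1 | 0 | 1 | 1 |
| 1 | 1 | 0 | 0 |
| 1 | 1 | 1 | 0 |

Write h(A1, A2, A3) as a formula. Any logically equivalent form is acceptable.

h(A1, A2, A3) = (A1 · A2') · A3

h is 1 on exactly one input, (1,0,1), whose minterm is A1·¬A2·A3. So h is just that conjunction.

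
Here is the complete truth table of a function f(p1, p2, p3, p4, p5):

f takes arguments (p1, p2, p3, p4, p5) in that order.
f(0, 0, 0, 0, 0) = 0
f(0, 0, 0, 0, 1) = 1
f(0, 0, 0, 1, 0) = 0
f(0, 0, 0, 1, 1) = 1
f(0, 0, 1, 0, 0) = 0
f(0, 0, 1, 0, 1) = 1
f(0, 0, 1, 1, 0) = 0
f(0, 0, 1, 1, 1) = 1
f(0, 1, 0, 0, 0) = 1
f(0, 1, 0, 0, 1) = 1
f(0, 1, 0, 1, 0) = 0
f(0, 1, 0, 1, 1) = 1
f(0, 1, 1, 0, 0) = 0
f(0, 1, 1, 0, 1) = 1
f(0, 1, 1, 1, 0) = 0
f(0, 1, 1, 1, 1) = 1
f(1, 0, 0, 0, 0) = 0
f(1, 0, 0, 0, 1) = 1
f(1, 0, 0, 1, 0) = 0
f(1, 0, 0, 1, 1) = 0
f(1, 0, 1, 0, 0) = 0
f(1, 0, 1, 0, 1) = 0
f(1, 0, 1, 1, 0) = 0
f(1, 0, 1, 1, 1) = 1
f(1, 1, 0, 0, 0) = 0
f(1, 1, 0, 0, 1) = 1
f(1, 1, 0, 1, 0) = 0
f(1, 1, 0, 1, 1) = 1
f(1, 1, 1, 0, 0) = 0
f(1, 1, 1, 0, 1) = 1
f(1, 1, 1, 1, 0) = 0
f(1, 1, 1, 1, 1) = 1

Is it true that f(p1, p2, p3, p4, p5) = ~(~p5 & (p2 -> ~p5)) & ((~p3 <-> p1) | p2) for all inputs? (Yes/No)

Evaluate ~(~p5 & (p2 -> ~p5)) & ((~p3 <-> p1) | p2) on each row and compare to f:
  p1=0, p2=0, p3=0, p4=0, p5=0: formula gives 0, f = 0 ✓
  p1=0, p2=0, p3=0, p4=0, p5=1: formula gives 0, but f = 1 ✗
Row (0,0,0,0,1) is a counterexample, so the formula is not equivalent to f.

No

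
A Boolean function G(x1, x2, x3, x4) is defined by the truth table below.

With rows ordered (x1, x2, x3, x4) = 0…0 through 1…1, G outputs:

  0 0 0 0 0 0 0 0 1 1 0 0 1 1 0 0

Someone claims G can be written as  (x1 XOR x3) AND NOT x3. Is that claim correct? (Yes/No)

Yes

Check the formula against G row by row:
  x1=0, x2=0, x3=0, x4=0: formula gives 0, G = 0 ✓
  x1=0, x2=0, x3=0, x4=1: formula gives 0, G = 0 ✓
  x1=0, x2=0, x3=1, x4=0: formula gives 0, G = 0 ✓
  x1=0, x2=0, x3=1, x4=1: formula gives 0, G = 0 ✓
  … (the remaining 12 rows also agree.)
Every row agrees, so the formula is equivalent.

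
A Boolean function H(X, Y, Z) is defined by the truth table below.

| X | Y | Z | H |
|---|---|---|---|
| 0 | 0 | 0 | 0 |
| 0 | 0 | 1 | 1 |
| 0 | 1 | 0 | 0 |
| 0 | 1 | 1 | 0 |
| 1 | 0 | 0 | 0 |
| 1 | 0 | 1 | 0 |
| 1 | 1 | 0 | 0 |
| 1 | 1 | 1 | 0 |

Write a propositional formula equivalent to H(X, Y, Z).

H is 1 on exactly one input, (0,0,1), whose minterm is ¬X·¬Y·Z. So H is just that conjunction.

H(X, Y, Z) = (NOT X AND NOT Y) AND Z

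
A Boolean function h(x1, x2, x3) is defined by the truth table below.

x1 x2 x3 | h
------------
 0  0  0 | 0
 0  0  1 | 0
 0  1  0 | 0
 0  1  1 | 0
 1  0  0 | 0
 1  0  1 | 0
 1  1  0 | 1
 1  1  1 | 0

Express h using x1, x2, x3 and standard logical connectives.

h is 1 on exactly one input, (1,1,0), whose minterm is x1·x2·¬x3. So h is just that conjunction.

h(x1, x2, x3) = (x1 AND x2) AND NOT x3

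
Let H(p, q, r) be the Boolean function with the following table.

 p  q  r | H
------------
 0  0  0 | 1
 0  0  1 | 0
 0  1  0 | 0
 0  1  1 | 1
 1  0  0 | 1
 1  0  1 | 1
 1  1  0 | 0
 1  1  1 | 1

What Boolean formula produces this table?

H(p, q, r) = ~((((~p & ~q) & r) | ((~p & q) & ~r)) | ((p & q) & ~r))

H is 0 on only 3 rows — (0,0,1), (0,1,0), (1,1,0). Writing each as a minterm (¬p·¬q·r, ¬p·q·¬r, p·q·¬r) and OR-ing them characterizes exactly where H=0, so H is the negation of that disjunction.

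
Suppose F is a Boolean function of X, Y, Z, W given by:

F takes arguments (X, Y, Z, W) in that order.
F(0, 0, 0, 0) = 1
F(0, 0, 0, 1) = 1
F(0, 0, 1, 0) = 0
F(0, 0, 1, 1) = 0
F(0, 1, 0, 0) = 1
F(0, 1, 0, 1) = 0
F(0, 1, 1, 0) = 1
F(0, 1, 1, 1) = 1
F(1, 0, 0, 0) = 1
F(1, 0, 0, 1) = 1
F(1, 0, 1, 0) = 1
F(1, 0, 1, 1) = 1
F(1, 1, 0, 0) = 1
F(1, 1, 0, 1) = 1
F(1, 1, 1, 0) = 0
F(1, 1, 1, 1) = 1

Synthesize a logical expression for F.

F(X, Y, Z, W) = ¬((((((¬X ∧ ¬Y) ∧ Z) ∧ ¬W) ∨ (((¬X ∧ ¬Y) ∧ Z) ∧ W)) ∨ (((¬X ∧ Y) ∧ ¬Z) ∧ W)) ∨ (((X ∧ Y) ∧ Z) ∧ ¬W))

The 0-rows are (0,0,1,0), (0,0,1,1), (0,1,0,1), (1,1,1,0). Take each as a conjunction (¬X·¬Y·Z·¬W, ¬X·¬Y·Z·W, ¬X·Y·¬Z·W, X·Y·Z·¬W), form their disjunction, and complement — that gives a formula that is 1 everywhere F is.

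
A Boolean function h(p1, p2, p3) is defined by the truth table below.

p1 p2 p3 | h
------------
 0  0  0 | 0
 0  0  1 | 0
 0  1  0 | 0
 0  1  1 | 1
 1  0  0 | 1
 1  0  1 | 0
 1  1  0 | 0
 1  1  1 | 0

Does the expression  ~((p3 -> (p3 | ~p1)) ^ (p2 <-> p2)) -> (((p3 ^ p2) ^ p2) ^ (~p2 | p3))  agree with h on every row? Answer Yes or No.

Evaluate ~((p3 -> (p3 | ~p1)) ^ (p2 <-> p2)) -> (((p3 ^ p2) ^ p2) ^ (~p2 | p3)) on each row and compare to h:
  p1=0, p2=0, p3=0: formula gives 1, but h = 0 ✗
A single disagreement suffices: at (0,0,0) they differ, so the formula does not compute h.

No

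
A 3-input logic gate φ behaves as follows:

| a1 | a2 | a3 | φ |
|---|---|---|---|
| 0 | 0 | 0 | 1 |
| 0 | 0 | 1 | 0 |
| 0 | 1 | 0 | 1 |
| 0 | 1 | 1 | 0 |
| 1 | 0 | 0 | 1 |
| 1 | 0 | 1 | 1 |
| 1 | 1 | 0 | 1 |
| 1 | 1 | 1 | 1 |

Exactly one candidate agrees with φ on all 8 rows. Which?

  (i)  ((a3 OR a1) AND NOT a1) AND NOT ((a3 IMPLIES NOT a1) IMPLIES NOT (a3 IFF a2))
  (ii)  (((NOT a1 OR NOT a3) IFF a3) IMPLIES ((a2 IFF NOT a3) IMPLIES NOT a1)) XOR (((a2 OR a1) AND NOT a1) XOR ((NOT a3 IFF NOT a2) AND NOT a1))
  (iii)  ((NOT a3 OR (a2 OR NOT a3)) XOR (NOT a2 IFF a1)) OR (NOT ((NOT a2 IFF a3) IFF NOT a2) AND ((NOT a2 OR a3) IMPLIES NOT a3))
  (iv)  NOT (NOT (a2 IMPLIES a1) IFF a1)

(i): at (0,0,0) it gives 0, but φ = 1 — eliminated.
(ii): at (0,0,0) it gives 0, but φ = 1 — eliminated.
(iv): at (0,0,0) it gives 0, but φ = 1 — eliminated.
(iii) is the remaining candidate, and it agrees with φ on all 8 inputs.

iii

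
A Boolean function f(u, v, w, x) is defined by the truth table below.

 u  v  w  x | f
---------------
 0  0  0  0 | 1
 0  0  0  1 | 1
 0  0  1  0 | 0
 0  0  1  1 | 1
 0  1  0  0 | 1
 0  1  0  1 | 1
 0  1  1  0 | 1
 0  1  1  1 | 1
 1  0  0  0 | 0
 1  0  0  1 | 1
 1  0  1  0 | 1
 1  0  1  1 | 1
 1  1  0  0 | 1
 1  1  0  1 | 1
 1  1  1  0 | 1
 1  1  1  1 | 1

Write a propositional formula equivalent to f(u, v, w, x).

f(u, v, w, x) = ((((u' · v') · w) · x') + (((u · v') · w') · x'))'

f is 0 on only 2 rows — (0,0,1,0), (1,0,0,0). Writing each as a minterm (¬u·¬v·w·¬x, u·¬v·¬w·¬x) and OR-ing them characterizes exactly where f=0, so f is the negation of that disjunction.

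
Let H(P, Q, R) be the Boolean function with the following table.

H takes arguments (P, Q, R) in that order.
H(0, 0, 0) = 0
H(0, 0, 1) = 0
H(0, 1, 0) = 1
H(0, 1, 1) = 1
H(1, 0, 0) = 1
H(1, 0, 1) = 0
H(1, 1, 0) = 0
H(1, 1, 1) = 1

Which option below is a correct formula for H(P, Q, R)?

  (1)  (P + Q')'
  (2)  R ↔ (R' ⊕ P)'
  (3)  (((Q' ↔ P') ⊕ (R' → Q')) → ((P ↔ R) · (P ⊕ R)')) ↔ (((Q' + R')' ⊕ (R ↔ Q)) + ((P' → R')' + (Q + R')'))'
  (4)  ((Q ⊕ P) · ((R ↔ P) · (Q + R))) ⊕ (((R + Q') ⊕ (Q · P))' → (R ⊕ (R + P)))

(1) disagrees with H on (1,0,0) (formula → 0, table → 1); rule it out.
(2) disagrees with H on (0,0,0) (formula → 1, table → 0); rule it out.
(4) disagrees with H on (0,0,0) (formula → 1, table → 0); rule it out.
Only (3) survives; checking it on all 8 rows confirms it matches H.

3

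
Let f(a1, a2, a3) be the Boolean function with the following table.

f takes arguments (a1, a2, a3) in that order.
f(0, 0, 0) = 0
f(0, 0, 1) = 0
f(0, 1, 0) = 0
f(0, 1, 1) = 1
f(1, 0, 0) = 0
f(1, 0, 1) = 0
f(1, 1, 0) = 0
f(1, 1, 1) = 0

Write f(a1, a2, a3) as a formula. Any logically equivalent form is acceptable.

f(a1, a2, a3) = (NOT a1 AND a2) AND a3

f is 1 on exactly one input, (0,1,1), whose minterm is ¬a1·a2·a3. So f is just that conjunction.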